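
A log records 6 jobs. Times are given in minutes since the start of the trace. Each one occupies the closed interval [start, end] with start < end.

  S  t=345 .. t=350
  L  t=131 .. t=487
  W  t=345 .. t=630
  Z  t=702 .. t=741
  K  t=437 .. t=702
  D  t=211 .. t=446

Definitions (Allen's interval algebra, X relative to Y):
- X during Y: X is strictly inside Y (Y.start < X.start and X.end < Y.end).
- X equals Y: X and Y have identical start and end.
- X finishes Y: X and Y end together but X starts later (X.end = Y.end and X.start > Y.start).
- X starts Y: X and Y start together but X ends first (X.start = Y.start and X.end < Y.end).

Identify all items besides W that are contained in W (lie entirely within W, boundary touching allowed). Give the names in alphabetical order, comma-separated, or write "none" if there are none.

Target W = [t=345, t=630].
D [t=211, t=446] → overlaps → no.
K [t=437, t=702] → overlapped-by → no.
L [t=131, t=487] → overlaps → no.
S [t=345, t=350] → starts → yes.
Z [t=702, t=741] → after → no.
Result: S.

S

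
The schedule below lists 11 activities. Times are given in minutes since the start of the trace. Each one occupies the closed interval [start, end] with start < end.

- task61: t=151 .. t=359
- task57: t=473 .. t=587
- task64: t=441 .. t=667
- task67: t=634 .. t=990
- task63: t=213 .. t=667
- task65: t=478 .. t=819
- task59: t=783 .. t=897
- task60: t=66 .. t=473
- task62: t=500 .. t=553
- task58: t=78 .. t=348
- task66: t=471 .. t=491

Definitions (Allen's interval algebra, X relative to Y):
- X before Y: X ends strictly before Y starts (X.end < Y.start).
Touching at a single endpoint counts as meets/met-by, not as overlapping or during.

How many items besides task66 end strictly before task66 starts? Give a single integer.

Target task66 = [t=471, t=491].
task57 [t=473, t=587] → overlapped-by → no.
task58 [t=78, t=348] → before → counts.
task59 [t=783, t=897] → after → no.
task60 [t=66, t=473] → overlaps → no.
task61 [t=151, t=359] → before → counts.
task62 [t=500, t=553] → after → no.
task63 [t=213, t=667] → contains → no.
task64 [t=441, t=667] → contains → no.
task65 [t=478, t=819] → overlapped-by → no.
task67 [t=634, t=990] → after → no.
Total: 2.

2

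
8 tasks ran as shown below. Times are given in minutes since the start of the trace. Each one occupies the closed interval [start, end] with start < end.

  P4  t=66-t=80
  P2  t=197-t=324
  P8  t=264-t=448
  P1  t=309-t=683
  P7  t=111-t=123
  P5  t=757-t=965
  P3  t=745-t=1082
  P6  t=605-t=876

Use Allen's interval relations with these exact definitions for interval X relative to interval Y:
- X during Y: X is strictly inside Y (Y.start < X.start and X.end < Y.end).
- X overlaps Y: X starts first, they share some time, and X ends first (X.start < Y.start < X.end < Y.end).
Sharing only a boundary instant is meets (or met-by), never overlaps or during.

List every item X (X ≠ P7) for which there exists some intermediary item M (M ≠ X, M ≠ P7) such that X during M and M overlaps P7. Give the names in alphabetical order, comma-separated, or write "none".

Target P7 = [t=111, t=123].
Intermediaries M with M overlaps P7: none.
Union: none.

none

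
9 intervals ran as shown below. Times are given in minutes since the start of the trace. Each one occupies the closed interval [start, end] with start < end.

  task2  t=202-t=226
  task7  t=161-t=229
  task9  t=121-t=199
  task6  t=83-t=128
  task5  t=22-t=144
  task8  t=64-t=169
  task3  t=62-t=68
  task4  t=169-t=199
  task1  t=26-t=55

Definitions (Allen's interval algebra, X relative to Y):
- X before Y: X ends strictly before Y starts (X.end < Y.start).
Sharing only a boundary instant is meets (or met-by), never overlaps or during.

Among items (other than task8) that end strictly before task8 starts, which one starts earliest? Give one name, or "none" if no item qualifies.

Target task8 = [t=64, t=169].
task1 [t=26, t=55] → before → candidate.
task2 [t=202, t=226] → after → excluded.
task3 [t=62, t=68] → overlaps → excluded.
task4 [t=169, t=199] → met-by → excluded.
task5 [t=22, t=144] → overlaps → excluded.
task6 [t=83, t=128] → during → excluded.
task7 [t=161, t=229] → overlapped-by → excluded.
task9 [t=121, t=199] → overlapped-by → excluded.
Among candidates, earliest start is t=26 → task1.

task1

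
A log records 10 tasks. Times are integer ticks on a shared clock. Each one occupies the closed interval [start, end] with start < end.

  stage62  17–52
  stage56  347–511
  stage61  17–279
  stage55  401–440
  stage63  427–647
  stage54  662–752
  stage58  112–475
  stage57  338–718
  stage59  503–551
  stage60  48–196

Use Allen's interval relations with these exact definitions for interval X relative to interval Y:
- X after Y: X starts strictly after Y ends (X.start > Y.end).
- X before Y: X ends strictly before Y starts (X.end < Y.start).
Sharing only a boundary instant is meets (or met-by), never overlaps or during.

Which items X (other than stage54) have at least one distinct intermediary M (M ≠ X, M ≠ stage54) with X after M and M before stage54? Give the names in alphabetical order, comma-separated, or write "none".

Target stage54 = [662, 752].
Intermediaries M with M before stage54: stage55, stage56, stage58, stage59, stage60, stage61, stage62, stage63.
Via stage55 — items with X after stage55: stage59.
Via stage56 — items with X after stage56: none.
Via stage58 — items with X after stage58: stage59.
Via stage59 — items with X after stage59: none.
Via stage60 — items with X after stage60: stage55, stage56, stage57, stage59, stage63.
Via stage61 — items with X after stage61: stage55, stage56, stage57, stage59, stage63.
Via stage62 — items with X after stage62: stage55, stage56, stage57, stage58, stage59, stage63.
Via stage63 — items with X after stage63: none.
Union: stage55, stage56, stage57, stage58, stage59, stage63.

stage55, stage56, stage57, stage58, stage59, stage63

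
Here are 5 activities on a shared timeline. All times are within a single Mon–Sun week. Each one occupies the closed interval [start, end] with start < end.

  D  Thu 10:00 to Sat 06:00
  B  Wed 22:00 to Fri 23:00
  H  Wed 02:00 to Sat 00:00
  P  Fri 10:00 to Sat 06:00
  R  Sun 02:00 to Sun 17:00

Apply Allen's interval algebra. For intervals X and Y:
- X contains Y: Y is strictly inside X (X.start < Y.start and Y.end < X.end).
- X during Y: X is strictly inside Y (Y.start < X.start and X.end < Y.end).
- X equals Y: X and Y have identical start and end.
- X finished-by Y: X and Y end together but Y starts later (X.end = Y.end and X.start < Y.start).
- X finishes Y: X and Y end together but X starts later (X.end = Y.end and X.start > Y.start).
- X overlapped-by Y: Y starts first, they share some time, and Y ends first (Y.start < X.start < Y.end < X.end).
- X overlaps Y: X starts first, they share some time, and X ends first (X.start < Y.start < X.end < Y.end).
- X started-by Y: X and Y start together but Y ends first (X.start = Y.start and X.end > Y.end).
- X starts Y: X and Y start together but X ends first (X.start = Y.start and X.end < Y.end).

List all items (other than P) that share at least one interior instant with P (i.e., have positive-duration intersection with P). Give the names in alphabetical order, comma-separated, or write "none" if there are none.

Target P = [Fri 10:00, Sat 06:00].
B [Wed 22:00, Fri 23:00] → overlaps → yes.
D [Thu 10:00, Sat 06:00] → finished-by → yes.
H [Wed 02:00, Sat 00:00] → overlaps → yes.
R [Sun 02:00, Sun 17:00] → after → no.
Result: B, D, H.

B, D, H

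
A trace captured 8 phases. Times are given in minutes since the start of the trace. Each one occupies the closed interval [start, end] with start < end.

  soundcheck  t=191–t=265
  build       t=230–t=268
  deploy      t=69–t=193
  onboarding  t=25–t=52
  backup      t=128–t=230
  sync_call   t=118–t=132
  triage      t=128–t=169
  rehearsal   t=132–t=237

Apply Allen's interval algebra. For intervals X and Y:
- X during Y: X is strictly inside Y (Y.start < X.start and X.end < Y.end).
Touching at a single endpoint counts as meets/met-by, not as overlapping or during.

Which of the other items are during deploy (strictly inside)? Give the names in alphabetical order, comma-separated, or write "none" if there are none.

sync_call, triage

Target deploy = [t=69, t=193].
backup [t=128, t=230] → overlapped-by → no.
build [t=230, t=268] → after → no.
onboarding [t=25, t=52] → before → no.
rehearsal [t=132, t=237] → overlapped-by → no.
soundcheck [t=191, t=265] → overlapped-by → no.
sync_call [t=118, t=132] → during → yes.
triage [t=128, t=169] → during → yes.
Result: sync_call, triage.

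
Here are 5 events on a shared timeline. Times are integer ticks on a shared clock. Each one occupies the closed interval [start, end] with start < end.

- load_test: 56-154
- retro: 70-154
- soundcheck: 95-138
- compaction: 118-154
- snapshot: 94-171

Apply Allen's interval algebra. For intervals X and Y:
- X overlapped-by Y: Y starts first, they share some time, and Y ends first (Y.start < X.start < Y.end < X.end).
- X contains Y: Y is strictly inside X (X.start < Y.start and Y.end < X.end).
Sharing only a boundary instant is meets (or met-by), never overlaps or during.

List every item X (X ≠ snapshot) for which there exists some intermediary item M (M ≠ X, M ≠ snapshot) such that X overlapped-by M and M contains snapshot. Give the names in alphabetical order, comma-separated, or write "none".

none

Target snapshot = [94, 171].
Intermediaries M with M contains snapshot: none.
Union: none.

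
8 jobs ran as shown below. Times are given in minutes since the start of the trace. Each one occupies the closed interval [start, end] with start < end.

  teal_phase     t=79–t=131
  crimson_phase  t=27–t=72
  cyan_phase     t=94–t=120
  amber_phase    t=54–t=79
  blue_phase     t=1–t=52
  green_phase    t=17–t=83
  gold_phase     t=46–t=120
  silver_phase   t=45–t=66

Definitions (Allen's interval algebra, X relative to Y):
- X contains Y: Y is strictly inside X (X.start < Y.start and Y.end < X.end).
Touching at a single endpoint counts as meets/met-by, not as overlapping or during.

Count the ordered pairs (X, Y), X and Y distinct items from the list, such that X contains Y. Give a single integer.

6

Checking all 56 ordered pairs for relation 'contains'; matching pairs in alphabetical order:
(crimson_phase, silver_phase): crimson_phase contains silver_phase ✓
(gold_phase, amber_phase): gold_phase contains amber_phase ✓
(green_phase, amber_phase): green_phase contains amber_phase ✓
(green_phase, crimson_phase): green_phase contains crimson_phase ✓
(green_phase, silver_phase): green_phase contains silver_phase ✓
(teal_phase, cyan_phase): teal_phase contains cyan_phase ✓
Count: 6.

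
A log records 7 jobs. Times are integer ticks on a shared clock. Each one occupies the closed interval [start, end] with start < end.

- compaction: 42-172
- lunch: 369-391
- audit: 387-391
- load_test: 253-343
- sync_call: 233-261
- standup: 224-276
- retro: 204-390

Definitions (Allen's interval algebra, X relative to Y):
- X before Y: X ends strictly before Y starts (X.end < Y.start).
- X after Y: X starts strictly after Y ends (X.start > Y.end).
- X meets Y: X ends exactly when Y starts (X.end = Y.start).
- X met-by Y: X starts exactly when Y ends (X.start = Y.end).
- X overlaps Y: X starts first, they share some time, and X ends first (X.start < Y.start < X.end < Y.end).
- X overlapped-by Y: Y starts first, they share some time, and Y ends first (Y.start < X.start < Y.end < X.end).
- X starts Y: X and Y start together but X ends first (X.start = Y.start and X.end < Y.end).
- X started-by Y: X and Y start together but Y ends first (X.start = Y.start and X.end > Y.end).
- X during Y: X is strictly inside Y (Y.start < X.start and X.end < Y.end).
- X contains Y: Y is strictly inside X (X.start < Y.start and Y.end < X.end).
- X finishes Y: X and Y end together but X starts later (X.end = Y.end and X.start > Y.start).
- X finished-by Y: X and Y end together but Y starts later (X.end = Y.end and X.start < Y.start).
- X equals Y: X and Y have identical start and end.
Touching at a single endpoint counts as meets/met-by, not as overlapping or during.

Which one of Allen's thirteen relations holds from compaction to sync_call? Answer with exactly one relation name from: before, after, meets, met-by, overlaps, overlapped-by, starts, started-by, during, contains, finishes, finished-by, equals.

compaction = [42, 172]; sync_call = [233, 261].
Compare endpoints: compaction.start < sync_call.start, compaction.start < sync_call.end, compaction.end < sync_call.start, compaction.end < sync_call.end.
That pattern is 'before'.

before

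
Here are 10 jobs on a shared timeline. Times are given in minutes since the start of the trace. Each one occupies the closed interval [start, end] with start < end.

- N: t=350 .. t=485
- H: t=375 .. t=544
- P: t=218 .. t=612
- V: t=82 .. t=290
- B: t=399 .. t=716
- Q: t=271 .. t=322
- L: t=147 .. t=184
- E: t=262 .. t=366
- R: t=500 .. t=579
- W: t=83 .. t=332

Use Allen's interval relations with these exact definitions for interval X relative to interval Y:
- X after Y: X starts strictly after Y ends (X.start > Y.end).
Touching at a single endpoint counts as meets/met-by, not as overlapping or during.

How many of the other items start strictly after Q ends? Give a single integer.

4

Target Q = [t=271, t=322].
B [t=399, t=716] → after → counts.
E [t=262, t=366] → contains → no.
H [t=375, t=544] → after → counts.
L [t=147, t=184] → before → no.
N [t=350, t=485] → after → counts.
P [t=218, t=612] → contains → no.
R [t=500, t=579] → after → counts.
V [t=82, t=290] → overlaps → no.
W [t=83, t=332] → contains → no.
Total: 4.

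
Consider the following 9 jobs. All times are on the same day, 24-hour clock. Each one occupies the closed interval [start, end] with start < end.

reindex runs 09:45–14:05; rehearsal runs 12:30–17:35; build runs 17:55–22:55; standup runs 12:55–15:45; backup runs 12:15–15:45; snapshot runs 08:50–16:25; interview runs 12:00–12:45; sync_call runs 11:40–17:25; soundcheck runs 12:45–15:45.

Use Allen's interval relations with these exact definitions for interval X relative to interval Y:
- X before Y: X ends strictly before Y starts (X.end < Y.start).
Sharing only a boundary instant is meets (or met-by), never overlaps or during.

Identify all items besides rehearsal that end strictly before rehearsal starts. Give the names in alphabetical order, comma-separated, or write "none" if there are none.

none

Target rehearsal = [12:30, 17:35].
backup [12:15, 15:45] → overlaps → no.
build [17:55, 22:55] → after → no.
interview [12:00, 12:45] → overlaps → no.
reindex [09:45, 14:05] → overlaps → no.
snapshot [08:50, 16:25] → overlaps → no.
soundcheck [12:45, 15:45] → during → no.
standup [12:55, 15:45] → during → no.
sync_call [11:40, 17:25] → overlaps → no.
Result: none.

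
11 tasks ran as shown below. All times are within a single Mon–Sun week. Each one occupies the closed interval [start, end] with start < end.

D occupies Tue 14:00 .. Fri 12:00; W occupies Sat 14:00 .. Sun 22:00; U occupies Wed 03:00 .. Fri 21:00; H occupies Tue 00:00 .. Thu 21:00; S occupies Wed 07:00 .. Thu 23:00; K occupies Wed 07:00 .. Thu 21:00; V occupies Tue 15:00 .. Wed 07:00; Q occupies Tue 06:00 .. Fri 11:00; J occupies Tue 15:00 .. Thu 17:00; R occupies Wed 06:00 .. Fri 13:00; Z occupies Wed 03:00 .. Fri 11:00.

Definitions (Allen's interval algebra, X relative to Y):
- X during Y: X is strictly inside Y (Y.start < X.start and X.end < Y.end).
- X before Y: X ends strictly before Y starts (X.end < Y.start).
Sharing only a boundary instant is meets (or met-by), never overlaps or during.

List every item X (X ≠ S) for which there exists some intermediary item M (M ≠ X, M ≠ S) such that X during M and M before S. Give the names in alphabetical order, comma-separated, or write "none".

none

Target S = [Wed 07:00, Thu 23:00].
Intermediaries M with M before S: none.
Union: none.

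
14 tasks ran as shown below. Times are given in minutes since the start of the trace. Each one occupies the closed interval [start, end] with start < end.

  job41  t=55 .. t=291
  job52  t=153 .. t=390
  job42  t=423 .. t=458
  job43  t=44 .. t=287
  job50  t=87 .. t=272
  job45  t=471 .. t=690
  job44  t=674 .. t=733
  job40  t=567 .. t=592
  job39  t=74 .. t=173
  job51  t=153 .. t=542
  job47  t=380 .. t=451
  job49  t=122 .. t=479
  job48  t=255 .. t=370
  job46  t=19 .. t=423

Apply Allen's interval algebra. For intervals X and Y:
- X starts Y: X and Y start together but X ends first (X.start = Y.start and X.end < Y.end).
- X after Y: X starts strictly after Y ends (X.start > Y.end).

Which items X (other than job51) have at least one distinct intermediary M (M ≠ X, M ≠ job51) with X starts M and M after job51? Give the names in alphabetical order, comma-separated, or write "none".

Target job51 = [t=153, t=542].
Intermediaries M with M after job51: job40, job44.
Via job40 — items with X starts job40: none.
Via job44 — items with X starts job44: none.
Union: none.

none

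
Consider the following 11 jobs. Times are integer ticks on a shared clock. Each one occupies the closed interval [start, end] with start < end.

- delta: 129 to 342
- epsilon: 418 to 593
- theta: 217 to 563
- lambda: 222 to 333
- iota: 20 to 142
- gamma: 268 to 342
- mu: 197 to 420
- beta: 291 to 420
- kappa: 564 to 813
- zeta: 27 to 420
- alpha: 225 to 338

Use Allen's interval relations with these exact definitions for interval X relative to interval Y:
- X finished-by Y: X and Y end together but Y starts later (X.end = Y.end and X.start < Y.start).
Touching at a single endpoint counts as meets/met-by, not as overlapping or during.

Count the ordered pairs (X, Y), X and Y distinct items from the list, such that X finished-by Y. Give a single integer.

Checking all 110 ordered pairs for relation 'finished-by'; matching pairs in alphabetical order:
(delta, gamma): delta finished-by gamma ✓
(mu, beta): mu finished-by beta ✓
(zeta, beta): zeta finished-by beta ✓
(zeta, mu): zeta finished-by mu ✓
Count: 4.

4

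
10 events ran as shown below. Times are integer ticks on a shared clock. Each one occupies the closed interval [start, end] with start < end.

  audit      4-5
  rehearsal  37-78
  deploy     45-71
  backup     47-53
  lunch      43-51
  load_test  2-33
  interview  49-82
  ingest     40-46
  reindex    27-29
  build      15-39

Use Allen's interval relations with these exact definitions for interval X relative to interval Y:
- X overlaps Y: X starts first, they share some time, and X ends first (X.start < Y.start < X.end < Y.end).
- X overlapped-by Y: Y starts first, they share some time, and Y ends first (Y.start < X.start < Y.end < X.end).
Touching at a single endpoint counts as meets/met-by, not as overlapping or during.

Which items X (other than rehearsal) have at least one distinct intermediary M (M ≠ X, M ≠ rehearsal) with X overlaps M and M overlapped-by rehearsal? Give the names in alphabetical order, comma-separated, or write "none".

Target rehearsal = [37, 78].
Intermediaries M with M overlapped-by rehearsal: interview.
Via interview — items with X overlaps interview: backup, deploy, lunch.
Union: backup, deploy, lunch.

backup, deploy, lunch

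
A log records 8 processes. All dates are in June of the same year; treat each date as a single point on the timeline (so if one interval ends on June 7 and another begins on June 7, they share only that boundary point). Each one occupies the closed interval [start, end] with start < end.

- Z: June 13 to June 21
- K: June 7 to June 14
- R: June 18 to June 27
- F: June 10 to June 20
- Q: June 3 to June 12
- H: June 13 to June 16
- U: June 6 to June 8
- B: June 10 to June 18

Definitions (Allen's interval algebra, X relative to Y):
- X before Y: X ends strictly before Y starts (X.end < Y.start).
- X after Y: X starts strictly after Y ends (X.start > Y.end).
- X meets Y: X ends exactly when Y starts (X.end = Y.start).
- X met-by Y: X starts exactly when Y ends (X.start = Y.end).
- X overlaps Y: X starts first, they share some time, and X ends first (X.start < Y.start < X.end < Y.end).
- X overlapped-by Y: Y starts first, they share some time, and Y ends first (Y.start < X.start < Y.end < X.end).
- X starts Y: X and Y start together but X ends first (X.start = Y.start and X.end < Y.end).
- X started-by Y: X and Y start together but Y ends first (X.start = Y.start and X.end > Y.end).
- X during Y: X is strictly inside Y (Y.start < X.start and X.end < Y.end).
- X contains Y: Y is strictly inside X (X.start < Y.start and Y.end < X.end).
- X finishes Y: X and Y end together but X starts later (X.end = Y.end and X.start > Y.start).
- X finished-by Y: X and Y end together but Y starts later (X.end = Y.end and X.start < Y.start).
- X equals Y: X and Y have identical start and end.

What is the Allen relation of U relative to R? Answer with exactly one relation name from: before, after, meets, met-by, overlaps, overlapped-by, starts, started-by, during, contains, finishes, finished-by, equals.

before

U = [June 6, June 8]; R = [June 18, June 27].
Compare endpoints: U.start < R.start, U.start < R.end, U.end < R.start, U.end < R.end.
That pattern is 'before'.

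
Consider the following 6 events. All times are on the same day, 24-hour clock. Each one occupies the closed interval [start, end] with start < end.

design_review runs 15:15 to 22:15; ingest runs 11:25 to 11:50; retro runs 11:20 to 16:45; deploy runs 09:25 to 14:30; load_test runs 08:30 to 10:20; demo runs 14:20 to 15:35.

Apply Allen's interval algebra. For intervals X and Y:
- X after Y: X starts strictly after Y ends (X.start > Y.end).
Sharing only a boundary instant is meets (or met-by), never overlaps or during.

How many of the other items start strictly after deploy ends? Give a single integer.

1

Target deploy = [09:25, 14:30].
demo [14:20, 15:35] → overlapped-by → no.
design_review [15:15, 22:15] → after → counts.
ingest [11:25, 11:50] → during → no.
load_test [08:30, 10:20] → overlaps → no.
retro [11:20, 16:45] → overlapped-by → no.
Total: 1.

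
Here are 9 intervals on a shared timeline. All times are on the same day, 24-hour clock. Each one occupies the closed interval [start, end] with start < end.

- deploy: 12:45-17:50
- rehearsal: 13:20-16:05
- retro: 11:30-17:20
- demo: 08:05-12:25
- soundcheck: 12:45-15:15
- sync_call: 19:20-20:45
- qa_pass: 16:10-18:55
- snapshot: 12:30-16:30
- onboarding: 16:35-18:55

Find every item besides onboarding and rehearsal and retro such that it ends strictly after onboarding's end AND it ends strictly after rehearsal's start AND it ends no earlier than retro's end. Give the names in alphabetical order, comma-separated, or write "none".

sync_call

Conditions: its end is strictly after onboarding's end (X.end > 18:55) AND its end is strictly after rehearsal's start (X.end > 13:20) AND its end is no earlier than retro's end (X.end >= 17:20).
demo: end 12:25 > 18:55? ✗; end 12:25 > 13:20? ✗; end 12:25 >= 17:20? ✗ → no.
deploy: end 17:50 > 18:55? ✗; end 17:50 > 13:20? ✓; end 17:50 >= 17:20? ✓ → no.
qa_pass: end 18:55 > 18:55? ✗; end 18:55 > 13:20? ✓; end 18:55 >= 17:20? ✓ → no.
snapshot: end 16:30 > 18:55? ✗; end 16:30 > 13:20? ✓; end 16:30 >= 17:20? ✗ → no.
soundcheck: end 15:15 > 18:55? ✗; end 15:15 > 13:20? ✓; end 15:15 >= 17:20? ✗ → no.
sync_call: end 20:45 > 18:55? ✓; end 20:45 > 13:20? ✓; end 20:45 >= 17:20? ✓ → yes.
Result: sync_call.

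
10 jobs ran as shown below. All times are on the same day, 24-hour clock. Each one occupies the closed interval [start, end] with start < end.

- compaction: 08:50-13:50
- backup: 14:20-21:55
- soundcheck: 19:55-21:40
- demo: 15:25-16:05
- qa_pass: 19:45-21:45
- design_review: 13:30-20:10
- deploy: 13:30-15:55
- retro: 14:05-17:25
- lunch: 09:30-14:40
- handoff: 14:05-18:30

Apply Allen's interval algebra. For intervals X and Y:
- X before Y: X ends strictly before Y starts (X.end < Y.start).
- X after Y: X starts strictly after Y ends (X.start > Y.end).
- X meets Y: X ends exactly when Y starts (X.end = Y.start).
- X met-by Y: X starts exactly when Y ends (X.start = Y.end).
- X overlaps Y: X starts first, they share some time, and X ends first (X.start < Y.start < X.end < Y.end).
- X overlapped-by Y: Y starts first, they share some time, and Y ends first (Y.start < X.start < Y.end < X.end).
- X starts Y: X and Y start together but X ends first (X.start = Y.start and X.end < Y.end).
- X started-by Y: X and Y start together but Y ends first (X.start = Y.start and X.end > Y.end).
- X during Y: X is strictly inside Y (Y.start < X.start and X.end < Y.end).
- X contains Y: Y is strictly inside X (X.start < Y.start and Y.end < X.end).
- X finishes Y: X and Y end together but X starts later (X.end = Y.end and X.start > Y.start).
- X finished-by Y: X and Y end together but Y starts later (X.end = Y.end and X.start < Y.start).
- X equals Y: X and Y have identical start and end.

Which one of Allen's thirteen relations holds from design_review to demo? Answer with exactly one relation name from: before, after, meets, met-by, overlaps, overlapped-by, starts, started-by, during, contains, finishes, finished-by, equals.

design_review = [13:30, 20:10]; demo = [15:25, 16:05].
Compare endpoints: design_review.start < demo.start, design_review.start < demo.end, design_review.end > demo.start, design_review.end > demo.end.
That pattern is 'contains'.

contains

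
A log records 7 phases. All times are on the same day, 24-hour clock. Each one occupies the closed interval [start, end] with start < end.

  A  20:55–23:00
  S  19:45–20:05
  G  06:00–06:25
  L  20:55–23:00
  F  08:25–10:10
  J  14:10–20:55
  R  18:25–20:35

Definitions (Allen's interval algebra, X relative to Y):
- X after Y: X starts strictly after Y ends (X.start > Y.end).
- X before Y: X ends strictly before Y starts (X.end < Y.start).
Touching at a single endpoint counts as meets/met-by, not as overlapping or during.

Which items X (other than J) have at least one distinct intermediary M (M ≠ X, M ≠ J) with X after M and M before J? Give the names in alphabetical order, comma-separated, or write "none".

A, F, L, R, S

Target J = [14:10, 20:55].
Intermediaries M with M before J: F, G.
Via F — items with X after F: A, L, R, S.
Via G — items with X after G: A, F, L, R, S.
Union: A, F, L, R, S.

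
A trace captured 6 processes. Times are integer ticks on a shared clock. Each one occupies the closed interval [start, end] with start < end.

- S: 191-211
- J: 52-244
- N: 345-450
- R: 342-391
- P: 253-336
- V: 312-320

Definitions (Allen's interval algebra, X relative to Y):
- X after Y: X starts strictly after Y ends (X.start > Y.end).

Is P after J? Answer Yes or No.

P = [253, 336], J = [52, 244].
Actual relation of P to J: after.
Asked whether 'after' holds → Yes.

Yes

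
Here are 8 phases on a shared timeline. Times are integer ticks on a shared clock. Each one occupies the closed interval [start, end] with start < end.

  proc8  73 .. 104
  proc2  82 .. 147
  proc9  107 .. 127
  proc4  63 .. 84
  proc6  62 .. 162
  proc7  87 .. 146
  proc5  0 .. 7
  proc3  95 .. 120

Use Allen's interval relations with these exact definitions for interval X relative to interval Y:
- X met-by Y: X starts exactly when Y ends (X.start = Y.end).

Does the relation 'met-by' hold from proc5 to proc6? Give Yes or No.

No

proc5 = [0, 7], proc6 = [62, 162].
Actual relation of proc5 to proc6: before.
Asked whether 'met-by' holds → No.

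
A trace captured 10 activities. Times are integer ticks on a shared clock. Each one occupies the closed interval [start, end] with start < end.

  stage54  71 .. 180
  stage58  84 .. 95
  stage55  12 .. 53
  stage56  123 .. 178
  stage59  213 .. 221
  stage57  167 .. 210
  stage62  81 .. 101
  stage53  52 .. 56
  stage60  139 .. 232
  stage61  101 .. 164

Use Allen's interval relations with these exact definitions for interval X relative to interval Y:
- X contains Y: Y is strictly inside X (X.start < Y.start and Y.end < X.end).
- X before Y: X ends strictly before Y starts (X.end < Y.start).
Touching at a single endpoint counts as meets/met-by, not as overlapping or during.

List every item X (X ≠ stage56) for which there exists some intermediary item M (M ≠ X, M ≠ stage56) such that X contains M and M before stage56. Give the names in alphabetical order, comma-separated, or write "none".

Target stage56 = [123, 178].
Intermediaries M with M before stage56: stage53, stage55, stage58, stage62.
Via stage53 — items with X contains stage53: none.
Via stage55 — items with X contains stage55: none.
Via stage58 — items with X contains stage58: stage54, stage62.
Via stage62 — items with X contains stage62: stage54.
Union: stage54, stage62.

stage54, stage62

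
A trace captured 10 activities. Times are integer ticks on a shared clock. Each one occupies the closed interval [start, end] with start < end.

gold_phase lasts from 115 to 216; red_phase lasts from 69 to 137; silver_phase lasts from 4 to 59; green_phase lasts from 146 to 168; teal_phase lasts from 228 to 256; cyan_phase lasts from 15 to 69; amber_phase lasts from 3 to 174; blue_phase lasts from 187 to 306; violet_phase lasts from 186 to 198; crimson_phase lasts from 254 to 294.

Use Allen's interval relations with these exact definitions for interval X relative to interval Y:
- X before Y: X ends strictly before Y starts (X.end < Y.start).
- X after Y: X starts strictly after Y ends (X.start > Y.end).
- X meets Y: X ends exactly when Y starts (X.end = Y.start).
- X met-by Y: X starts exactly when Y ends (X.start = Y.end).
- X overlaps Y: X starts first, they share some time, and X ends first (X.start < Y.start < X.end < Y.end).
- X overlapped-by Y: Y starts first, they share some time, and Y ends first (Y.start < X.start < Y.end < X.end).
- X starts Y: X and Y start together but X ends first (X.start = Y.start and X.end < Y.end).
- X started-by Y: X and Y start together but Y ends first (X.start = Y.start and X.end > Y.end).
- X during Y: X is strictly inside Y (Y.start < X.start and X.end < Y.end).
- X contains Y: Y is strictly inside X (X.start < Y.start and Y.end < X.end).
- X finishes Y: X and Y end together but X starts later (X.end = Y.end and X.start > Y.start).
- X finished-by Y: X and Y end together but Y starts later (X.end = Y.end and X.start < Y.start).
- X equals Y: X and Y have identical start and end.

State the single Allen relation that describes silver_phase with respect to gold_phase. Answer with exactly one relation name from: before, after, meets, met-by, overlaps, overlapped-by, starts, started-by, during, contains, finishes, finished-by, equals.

silver_phase = [4, 59]; gold_phase = [115, 216].
Compare endpoints: silver_phase.start < gold_phase.start, silver_phase.start < gold_phase.end, silver_phase.end < gold_phase.start, silver_phase.end < gold_phase.end.
That pattern is 'before'.

before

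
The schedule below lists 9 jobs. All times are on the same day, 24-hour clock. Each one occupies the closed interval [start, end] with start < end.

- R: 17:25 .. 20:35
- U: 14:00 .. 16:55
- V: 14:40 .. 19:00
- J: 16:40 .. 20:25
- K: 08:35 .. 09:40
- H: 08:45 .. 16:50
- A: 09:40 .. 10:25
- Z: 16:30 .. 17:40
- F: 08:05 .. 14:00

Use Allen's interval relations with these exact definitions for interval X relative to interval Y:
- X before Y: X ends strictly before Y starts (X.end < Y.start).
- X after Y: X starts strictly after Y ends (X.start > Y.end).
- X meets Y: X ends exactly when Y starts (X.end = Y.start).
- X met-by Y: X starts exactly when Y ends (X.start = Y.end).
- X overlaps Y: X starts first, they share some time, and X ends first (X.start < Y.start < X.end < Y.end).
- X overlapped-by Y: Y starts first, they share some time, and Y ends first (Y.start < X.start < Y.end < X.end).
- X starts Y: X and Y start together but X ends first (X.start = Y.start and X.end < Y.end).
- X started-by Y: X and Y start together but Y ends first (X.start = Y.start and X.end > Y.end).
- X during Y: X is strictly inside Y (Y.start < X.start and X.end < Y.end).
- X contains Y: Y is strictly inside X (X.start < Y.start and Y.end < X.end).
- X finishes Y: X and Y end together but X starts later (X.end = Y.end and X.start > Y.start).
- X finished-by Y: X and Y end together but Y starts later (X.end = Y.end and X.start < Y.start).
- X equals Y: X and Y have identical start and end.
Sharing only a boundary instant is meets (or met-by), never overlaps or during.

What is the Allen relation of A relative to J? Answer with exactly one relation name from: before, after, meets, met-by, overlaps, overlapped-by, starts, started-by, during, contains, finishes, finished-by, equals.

before

A = [09:40, 10:25]; J = [16:40, 20:25].
Compare endpoints: A.start < J.start, A.start < J.end, A.end < J.start, A.end < J.end.
That pattern is 'before'.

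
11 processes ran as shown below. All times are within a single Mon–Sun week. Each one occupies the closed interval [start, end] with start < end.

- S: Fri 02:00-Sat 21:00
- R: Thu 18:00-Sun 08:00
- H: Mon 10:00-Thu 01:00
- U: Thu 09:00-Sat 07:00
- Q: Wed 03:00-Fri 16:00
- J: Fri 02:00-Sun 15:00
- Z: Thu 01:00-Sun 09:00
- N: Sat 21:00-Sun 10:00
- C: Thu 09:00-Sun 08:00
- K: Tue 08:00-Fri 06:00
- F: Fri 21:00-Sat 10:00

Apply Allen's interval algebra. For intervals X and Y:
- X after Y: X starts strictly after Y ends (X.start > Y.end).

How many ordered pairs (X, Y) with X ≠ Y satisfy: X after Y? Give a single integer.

Checking all 110 ordered pairs for relation 'after'; matching pairs in alphabetical order:
(C, H): C after H ✓
(F, H): F after H ✓
(F, K): F after K ✓
(F, Q): F after Q ✓
(J, H): J after H ✓
(N, F): N after F ✓
(N, H): N after H ✓
(N, K): N after K ✓
(N, Q): N after Q ✓
(N, U): N after U ✓
(R, H): R after H ✓
(S, H): S after H ✓
(U, H): U after H ✓
Count: 13.

13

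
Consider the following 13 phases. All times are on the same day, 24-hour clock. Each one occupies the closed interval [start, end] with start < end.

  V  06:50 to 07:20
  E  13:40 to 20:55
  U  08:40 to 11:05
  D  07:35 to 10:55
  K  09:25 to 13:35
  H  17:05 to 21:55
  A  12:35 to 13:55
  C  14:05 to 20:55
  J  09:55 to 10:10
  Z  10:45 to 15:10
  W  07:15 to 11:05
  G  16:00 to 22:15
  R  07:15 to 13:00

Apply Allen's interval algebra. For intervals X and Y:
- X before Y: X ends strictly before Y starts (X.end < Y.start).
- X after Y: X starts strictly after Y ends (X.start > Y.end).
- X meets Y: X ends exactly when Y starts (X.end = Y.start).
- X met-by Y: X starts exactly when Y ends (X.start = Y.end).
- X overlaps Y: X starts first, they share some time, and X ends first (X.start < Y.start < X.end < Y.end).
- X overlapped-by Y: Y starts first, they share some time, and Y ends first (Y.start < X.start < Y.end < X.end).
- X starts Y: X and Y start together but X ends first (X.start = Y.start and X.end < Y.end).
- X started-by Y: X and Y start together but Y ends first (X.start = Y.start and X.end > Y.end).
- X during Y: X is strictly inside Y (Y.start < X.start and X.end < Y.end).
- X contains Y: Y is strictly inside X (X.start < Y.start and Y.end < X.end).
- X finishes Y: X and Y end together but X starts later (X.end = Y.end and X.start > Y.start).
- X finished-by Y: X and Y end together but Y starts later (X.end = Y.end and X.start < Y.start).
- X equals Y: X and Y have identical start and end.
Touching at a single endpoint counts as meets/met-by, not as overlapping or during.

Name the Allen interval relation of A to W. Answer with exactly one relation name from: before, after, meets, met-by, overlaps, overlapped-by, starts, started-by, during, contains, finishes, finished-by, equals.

after

A = [12:35, 13:55]; W = [07:15, 11:05].
Compare endpoints: A.start > W.start, A.start > W.end, A.end > W.start, A.end > W.end.
That pattern is 'after'.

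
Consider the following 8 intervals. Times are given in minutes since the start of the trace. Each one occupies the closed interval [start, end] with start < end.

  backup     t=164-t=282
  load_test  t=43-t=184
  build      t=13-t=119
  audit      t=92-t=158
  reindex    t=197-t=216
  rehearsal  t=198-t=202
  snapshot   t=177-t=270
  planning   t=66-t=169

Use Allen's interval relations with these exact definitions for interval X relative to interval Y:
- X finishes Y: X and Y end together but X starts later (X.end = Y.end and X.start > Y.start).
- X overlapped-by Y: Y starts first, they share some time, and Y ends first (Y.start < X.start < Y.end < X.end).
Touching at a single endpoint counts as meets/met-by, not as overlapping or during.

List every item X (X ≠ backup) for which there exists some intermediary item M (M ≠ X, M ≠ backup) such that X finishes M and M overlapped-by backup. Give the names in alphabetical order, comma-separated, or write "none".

none

Target backup = [t=164, t=282].
Intermediaries M with M overlapped-by backup: none.
Union: none.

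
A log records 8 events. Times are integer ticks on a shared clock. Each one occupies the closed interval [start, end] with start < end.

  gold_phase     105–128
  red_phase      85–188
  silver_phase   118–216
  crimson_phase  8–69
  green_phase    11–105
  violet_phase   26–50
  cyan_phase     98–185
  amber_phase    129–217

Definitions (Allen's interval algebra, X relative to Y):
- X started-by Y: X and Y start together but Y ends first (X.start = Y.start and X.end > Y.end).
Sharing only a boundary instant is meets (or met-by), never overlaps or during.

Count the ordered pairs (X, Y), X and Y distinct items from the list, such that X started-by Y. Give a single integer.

0

Checking all 56 ordered pairs for relation 'started-by'; matching pairs in alphabetical order:
No pair satisfies it.
Count: 0.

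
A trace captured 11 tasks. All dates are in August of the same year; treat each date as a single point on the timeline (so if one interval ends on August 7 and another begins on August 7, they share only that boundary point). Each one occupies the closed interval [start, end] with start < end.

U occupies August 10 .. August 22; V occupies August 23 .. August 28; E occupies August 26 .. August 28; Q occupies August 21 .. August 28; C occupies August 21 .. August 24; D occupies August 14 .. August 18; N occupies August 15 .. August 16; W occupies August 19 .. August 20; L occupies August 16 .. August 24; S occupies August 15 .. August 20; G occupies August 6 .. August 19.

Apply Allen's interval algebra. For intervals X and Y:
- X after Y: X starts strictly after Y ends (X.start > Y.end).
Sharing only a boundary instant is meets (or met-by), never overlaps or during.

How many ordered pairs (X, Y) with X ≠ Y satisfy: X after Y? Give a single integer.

Checking all 110 ordered pairs for relation 'after'; matching pairs in alphabetical order:
(C, D): C after D ✓
(C, G): C after G ✓
(C, N): C after N ✓
(C, S): C after S ✓
(C, W): C after W ✓
(E, C): E after C ✓
(E, D): E after D ✓
(E, G): E after G ✓
(E, L): E after L ✓
(E, N): E after N ✓
(E, S): E after S ✓
(E, U): E after U ✓
(E, W): E after W ✓
(Q, D): Q after D ✓
(Q, G): Q after G ✓
(Q, N): Q after N ✓
(Q, S): Q after S ✓
(Q, W): Q after W ✓
(V, D): V after D ✓
(V, G): V after G ✓
(V, N): V after N ✓
(V, S): V after S ✓
(V, U): V after U ✓
(V, W): V after W ✓
... plus 2 further pairs not listed.
Count: 26.

26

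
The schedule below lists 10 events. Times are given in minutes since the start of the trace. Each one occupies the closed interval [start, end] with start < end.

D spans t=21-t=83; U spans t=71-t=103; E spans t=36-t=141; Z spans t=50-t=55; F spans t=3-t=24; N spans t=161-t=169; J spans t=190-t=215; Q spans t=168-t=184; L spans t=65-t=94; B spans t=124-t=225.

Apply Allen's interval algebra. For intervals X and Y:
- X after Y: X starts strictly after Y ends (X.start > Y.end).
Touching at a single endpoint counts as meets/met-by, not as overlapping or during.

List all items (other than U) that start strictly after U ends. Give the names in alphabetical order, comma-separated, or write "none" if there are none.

Target U = [t=71, t=103].
B [t=124, t=225] → after → yes.
D [t=21, t=83] → overlaps → no.
E [t=36, t=141] → contains → no.
F [t=3, t=24] → before → no.
J [t=190, t=215] → after → yes.
L [t=65, t=94] → overlaps → no.
N [t=161, t=169] → after → yes.
Q [t=168, t=184] → after → yes.
Z [t=50, t=55] → before → no.
Result: B, J, N, Q.

B, J, N, Q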